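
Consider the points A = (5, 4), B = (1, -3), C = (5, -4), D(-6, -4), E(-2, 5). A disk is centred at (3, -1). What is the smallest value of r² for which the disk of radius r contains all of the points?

The required radius is the distance from (3, -1) to the farthest point.
Squared distances: 29, 8, 13, 90, 61.
Maximum is 90, attained at D.

90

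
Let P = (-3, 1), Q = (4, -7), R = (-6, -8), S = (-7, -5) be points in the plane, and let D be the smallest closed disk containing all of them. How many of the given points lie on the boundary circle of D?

3

The minimum enclosing circle of a finite set is fixed by two of the points (as a diameter) or three (as a circumcircle).
The minimum enclosing circle is determined by three boundary points: P, Q, R.
Their circumcentre is (-75/58, -265/58) with r² = 57065/1682.
The farthest remaining point S is at distance² 55093/1682 ≤ 57065/1682.
The points at distance exactly r from the centre are P, Q, R — 3 points.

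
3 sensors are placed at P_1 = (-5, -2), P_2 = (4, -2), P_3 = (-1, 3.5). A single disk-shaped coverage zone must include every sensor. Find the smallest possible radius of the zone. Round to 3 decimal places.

Side lengths²: P_1P_2² = 81, P_1P_3² = 46.25, P_2P_3² = 55.25.
Since P_1P_2² = 81 < 55.25 + 46.25 = 101.5, the triangle is acute, so the smallest enclosing circle is the circumcircle.
Circumcentre = (-0.5, -47/44), r² = 40885/1936.
r = √(40885/1936) ≈ 4.595.

4.595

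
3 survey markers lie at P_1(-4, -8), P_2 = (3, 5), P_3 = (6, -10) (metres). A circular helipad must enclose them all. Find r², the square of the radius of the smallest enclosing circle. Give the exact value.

Side lengths²: P_1P_2² = 218, P_1P_3² = 104, P_2P_3² = 234.
Since P_2P_3² = 234 < 218 + 104 = 322, the triangle is acute, so the smallest enclosing circle is the circumcircle.
Circumcentre = (53/24, -71/24), r² = 18421/288.

18421/288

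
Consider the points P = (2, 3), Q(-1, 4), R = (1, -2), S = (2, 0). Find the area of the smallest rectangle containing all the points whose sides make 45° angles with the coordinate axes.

24

In coordinates u = x + y, v = x − y the rectangle is axis-aligned; the map (x,y)→(u,v) scales areas by 2.
u-values: 5, 3, -1, 2; range = 5 − (-1) = 6.
v-values: -1, -5, 3, 2; range = 3 − (-5) = 8.
Area = (6 × 8) / 2 = 24.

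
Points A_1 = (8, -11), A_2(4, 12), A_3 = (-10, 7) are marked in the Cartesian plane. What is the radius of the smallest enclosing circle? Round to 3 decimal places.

Side lengths²: A_1A_2² = 545, A_1A_3² = 648, A_2A_3² = 221.
Since A_1A_3² = 648 < 545 + 221 = 766, the triangle is acute, so the smallest enclosing circle is the circumcircle.
Circumcentre = (21/38, -17/38), r² = 120445/722.
r = √(120445/722) ≈ 12.916.

12.916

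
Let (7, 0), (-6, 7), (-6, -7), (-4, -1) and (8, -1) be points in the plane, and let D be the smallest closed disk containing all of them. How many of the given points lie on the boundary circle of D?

3

By Welzl's lemma the MEC is supported by two points (diametrically opposite) or three points (on a circumcircle).
The minimum enclosing circle is determined by three boundary points: (-6, 7), (-6, -7), (8, -1).
Their circumcentre is (-5/7, 0) with r² = 3770/49.
The farthest remaining point (7, 0) is at distance² 2916/49 ≤ 3770/49.
The points at distance exactly r from the centre are (-6, 7), (-6, -7), (8, -1) — 3 points.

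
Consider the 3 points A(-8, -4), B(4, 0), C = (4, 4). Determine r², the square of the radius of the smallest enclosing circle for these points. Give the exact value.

Side lengths²: AB² = 160, AC² = 208, BC² = 16.
Since AC² = 208 ≥ 160 + 16 = 176, the angle opposite AC is not acute, so the smallest enclosing circle has AC as diameter.
Centre = midpoint of AC = (-2, 0), r² = 208/4 = 52.

52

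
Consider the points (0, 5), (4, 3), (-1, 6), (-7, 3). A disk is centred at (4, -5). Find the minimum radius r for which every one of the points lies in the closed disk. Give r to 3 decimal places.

The required radius is the distance from (4, -5) to the farthest point.
Squared distances: 116, 64, 146, 185.
Maximum is 185, attained at (-7, 3).
r = √185 ≈ 13.601.

13.601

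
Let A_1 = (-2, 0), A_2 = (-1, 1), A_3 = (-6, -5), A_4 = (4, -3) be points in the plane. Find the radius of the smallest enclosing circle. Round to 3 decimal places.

By Welzl's lemma the MEC is supported by two points (diametrically opposite) or three points (on a circumcircle).
The farthest pair is A_3–A_4 with squared distance 104. The circle on this segment as diameter has centre (-1, -4) and r² = 104/4 = 26.
Check A_1: distance² to centre = 17 ≤ 26, so it lies inside.
All remaining points lie in this disk, and no smaller disk contains both endpoints, so this is the minimum enclosing circle.
r = √26 ≈ 5.099.

5.099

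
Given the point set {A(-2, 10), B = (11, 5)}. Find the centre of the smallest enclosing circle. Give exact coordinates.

(4.5, 7.5)

The smallest circle enclosing two points has them as diameter endpoints.
Centre = midpoint = (4.5, 7.5); r² = |AB|²/4 = 194/4 = 48.5.
Centre = (4.5, 7.5).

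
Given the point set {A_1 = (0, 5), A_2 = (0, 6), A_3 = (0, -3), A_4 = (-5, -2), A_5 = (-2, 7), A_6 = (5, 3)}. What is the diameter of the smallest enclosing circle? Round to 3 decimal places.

The minimum enclosing circle is determined by three boundary points: A_4, A_5, A_6.
Their circumcentre is (-0.5, 1.5) with r² = 32.5.
The farthest remaining point A_2 is at distance² 20.5 ≤ 32.5.
Diameter = 2r = 2√(32.5) ≈ 11.402.

11.402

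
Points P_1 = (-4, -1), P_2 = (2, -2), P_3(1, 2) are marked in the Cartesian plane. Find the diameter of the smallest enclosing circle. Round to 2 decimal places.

Side lengths²: P_1P_2² = 37, P_1P_3² = 34, P_2P_3² = 17.
Since P_1P_2² = 37 < 34 + 17 = 51, the triangle is acute, so the smallest enclosing circle is the circumcircle.
Circumcentre = (-39/46, -27/46), r² = 10693/1058.
Diameter = 2r = 2√(10693/1058) ≈ 6.36.

6.36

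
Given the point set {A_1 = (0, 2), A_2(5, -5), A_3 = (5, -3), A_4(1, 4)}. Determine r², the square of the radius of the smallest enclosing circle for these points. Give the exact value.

24.25

The minimum enclosing circle of a finite set is fixed by two of the points (as a diameter) or three (as a circumcircle).
The farthest pair is A_2–A_4 with squared distance 97. The circle on this segment as diameter has centre (3, -0.5) and r² = 97/4 = 24.25.
Check A_1: distance² to centre = 15.25 ≤ 24.25, so it lies inside.
All remaining points lie in this disk, and no smaller disk contains both endpoints, so this is the minimum enclosing circle.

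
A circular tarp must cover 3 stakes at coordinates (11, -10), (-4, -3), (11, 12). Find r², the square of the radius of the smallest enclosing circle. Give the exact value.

137

Call the three points A, B, C in the order given.
Side lengths²: AB² = 274, AC² = 484, BC² = 450.
Since AC² = 484 < 450 + 274 = 724, the triangle is acute, so the smallest enclosing circle is the circumcircle.
Circumcentre = (7, 1), r² = 137.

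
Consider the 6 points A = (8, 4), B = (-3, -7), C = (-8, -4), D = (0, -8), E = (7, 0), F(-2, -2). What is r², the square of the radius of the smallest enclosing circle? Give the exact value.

By Welzl's lemma the MEC is supported by two points (diametrically opposite) or three points (on a circumcircle).
The farthest pair is A–C with squared distance 320. The circle on this segment as diameter has centre (0, 0) and r² = 320/4 = 80.
Check B: distance² to centre = 58 ≤ 80, so it lies inside.
All remaining points lie in this disk, and no smaller disk contains both endpoints, so this is the minimum enclosing circle.

80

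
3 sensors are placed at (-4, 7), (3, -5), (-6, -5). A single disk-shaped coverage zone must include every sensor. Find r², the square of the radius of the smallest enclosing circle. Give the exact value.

7141/144

Call the three points A, B, C in the order given.
Side lengths²: AB² = 193, AC² = 148, BC² = 81.
Since AB² = 193 < 148 + 81 = 229, the triangle is acute, so the smallest enclosing circle is the circumcircle.
Circumcentre = (-1.5, 5/12), r² = 7141/144.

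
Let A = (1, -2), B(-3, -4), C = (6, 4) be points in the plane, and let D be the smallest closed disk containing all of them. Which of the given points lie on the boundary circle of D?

B, C

Side lengths²: AB² = 20, AC² = 61, BC² = 145.
Since BC² = 145 ≥ 61 + 20 = 81, the angle opposite BC is not acute, so the smallest enclosing circle has BC as diameter.
Centre = midpoint of BC = (1.5, 0), r² = 145/4 = 36.25.
The points at distance exactly r from the centre are B, C — 2 points.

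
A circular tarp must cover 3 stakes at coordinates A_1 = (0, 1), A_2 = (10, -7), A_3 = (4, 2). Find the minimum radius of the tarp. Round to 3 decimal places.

6.403

Side lengths²: A_1A_2² = 164, A_1A_3² = 17, A_2A_3² = 117.
Since A_1A_2² = 164 ≥ 117 + 17 = 134, the angle opposite A_1A_2 is not acute, so the smallest enclosing circle has A_1A_2 as diameter.
Centre = midpoint of A_1A_2 = (5, -3), r² = 164/4 = 41.
r = √41 ≈ 6.403.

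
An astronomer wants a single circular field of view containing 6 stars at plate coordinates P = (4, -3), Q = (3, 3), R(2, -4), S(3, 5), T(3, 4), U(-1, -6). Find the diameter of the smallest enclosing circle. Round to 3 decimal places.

11.705

A smallest enclosing disk is always determined by at most three of the input points on its boundary.
The farthest pair is S–U with squared distance 137. The circle on this segment as diameter has centre (1, -0.5) and r² = 137/4 = 34.25.
Check P: distance² to centre = 15.25 ≤ 34.25, so it lies inside.
All remaining points lie in this disk, and no smaller disk contains both endpoints, so this is the minimum enclosing circle.
Diameter = 2r = 2√(34.25) ≈ 11.705.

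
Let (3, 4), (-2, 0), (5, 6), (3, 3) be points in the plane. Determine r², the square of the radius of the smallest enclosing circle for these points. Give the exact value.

A smallest enclosing disk is always determined by at most three of the input points on its boundary.
The farthest pair is (-2, 0)–(5, 6) with squared distance 85. The circle on this segment as diameter has centre (1.5, 3) and r² = 85/4 = 21.25.
Check (3, 4): distance² to centre = 3.25 ≤ 21.25, so it lies inside.
All remaining points lie in this disk, and no smaller disk contains both endpoints, so this is the minimum enclosing circle.

21.25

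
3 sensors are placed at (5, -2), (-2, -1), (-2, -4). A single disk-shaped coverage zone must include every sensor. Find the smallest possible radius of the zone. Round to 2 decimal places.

3.68

Call the three points A, B, C in the order given.
Side lengths²: AB² = 50, AC² = 53, BC² = 9.
Since AC² = 53 < 50 + 9 = 59, the triangle is acute, so the smallest enclosing circle is the circumcircle.
Circumcentre = (19/14, -2.5), r² = 1325/98.
r = √(1325/98) ≈ 3.68.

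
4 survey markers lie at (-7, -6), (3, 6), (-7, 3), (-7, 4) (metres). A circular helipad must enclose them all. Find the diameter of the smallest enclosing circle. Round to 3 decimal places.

The farthest pair is (-7, -6)–(3, 6) with squared distance 244. The circle on this segment as diameter has centre (-2, 0) and r² = 244/4 = 61.
Check (-7, 3): distance² to centre = 34 ≤ 61, so it lies inside.
All remaining points lie in this disk, and no smaller disk contains both endpoints, so this is the minimum enclosing circle.
Diameter = 2r = 2√61 ≈ 15.620.

15.620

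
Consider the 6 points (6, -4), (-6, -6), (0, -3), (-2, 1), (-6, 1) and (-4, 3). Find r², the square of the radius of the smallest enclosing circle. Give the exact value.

The minimum enclosing circle is determined by three boundary points: (6, -4), (-6, -6), (-6, 1).
Their circumcentre is (-5/12, -2.5) with r² = 6253/144.
The farthest remaining point (-4, 3) is at distance² 6205/144 ≤ 6253/144.

6253/144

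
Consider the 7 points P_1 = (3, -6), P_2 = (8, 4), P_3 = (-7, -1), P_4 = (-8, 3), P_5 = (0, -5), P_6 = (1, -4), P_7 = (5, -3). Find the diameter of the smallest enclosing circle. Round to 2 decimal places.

The minimum enclosing circle is determined by three boundary points: P_1, P_2, P_4.
Their circumcentre is (7/62, 105/62) with r² = 129785/1922.
The farthest remaining point P_3 is at distance² 111185/1922 ≤ 129785/1922.
Diameter = 2r = 2√(129785/1922) ≈ 16.43.

16.43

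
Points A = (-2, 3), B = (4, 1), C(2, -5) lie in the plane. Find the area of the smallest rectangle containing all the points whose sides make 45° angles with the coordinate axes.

48

In coordinates u = x + y, v = x − y the rectangle is axis-aligned; the map (x,y)→(u,v) scales areas by 2.
u-values: 1, 5, -3; range = 5 − (-3) = 8.
v-values: -5, 3, 7; range = 7 − (-5) = 12.
Area = (8 × 12) / 2 = 48.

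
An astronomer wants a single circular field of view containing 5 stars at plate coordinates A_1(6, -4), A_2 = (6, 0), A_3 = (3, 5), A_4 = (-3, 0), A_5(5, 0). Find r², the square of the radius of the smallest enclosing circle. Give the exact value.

The minimum enclosing circle of a finite set is fixed by two of the points (as a diameter) or three (as a circumcircle).
The minimum enclosing circle is determined by three boundary points: A_1, A_3, A_4.
Their circumcentre is (105/46, -11/46) with r² = 29585/1058.
The farthest remaining point A_2 is at distance² 14681/1058 ≤ 29585/1058.

29585/1058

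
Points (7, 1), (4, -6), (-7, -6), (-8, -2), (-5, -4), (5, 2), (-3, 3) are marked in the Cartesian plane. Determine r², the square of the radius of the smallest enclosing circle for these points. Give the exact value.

The minimum enclosing circle of a finite set is fixed by two of the points (as a diameter) or three (as a circumcircle).
The minimum enclosing circle is determined by three boundary points: (7, 1), (-7, -6), (-8, -2).
Their circumcentre is (-1/6, -13/6) with r² = 1105/18.
The farthest remaining point (5, 2) is at distance² 793/18 ≤ 1105/18.

1105/18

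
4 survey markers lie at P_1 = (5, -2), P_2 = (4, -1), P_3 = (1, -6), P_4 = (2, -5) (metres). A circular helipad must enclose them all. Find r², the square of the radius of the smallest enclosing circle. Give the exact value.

The farthest pair is P_2–P_3 with squared distance 34. The circle on this segment as diameter has centre (2.5, -3.5) and r² = 34/4 = 8.5.
Check P_1: distance² to centre = 8.5 ≤ 8.5, so it lies inside.
All remaining points lie in this disk, and no smaller disk contains both endpoints, so this is the minimum enclosing circle.

8.5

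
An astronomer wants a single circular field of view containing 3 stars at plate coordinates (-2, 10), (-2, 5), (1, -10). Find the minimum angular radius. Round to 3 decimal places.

Call the three points A, B, C in the order given.
Side lengths²: AB² = 25, AC² = 409, BC² = 234.
Since AC² = 409 ≥ 234 + 25 = 259, the angle opposite AC is not acute, so the smallest enclosing circle has AC as diameter.
Centre = midpoint of AC = (-0.5, 0), r² = 409/4 = 102.25.
r = √(102.25) ≈ 10.112.

10.112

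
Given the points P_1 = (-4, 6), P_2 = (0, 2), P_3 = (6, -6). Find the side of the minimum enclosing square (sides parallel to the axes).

12

The bounding box has width 10 and height 12.
An axis-aligned square enclosing the set must have side ≥ max(width, height).
So the minimum side is max(10, 12) = 12.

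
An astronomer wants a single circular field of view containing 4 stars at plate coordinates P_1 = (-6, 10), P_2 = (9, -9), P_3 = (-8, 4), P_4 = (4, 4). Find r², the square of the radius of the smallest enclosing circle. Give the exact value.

146.5

The farthest pair is P_1–P_2 with squared distance 586. The circle on this segment as diameter has centre (1.5, 0.5) and r² = 586/4 = 146.5.
Check P_3: distance² to centre = 102.5 ≤ 146.5, so it lies inside.
All remaining points lie in this disk, and no smaller disk contains both endpoints, so this is the minimum enclosing circle.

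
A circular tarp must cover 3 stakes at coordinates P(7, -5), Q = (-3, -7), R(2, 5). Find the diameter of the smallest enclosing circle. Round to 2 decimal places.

Side lengths²: PQ² = 104, PR² = 125, QR² = 169.
Since QR² = 169 < 125 + 104 = 229, the triangle is acute, so the smallest enclosing circle is the circumcircle.
Circumcentre = (25/22, -37/22), r² = 10985/242.
Diameter = 2r = 2√(10985/242) ≈ 13.47.

13.47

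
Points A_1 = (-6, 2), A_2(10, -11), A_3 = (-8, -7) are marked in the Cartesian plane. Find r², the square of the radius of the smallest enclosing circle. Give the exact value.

Side lengths²: A_1A_2² = 425, A_1A_3² = 85, A_2A_3² = 340.
Since A_1A_2² = 425 ≥ 340 + 85 = 425, the angle opposite A_1A_2 is not acute, so the smallest enclosing circle has A_1A_2 as diameter.
Centre = midpoint of A_1A_2 = (2, -4.5), r² = 425/4 = 106.25.

106.25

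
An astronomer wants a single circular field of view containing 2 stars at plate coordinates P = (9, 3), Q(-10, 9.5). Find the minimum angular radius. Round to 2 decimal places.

10.04

The smallest circle enclosing two points has them as diameter endpoints.
Centre = midpoint = (-0.5, 6.25); r² = |PQ|²/4 = 403.25/4 = 100.8125.
r = √(100.8125) ≈ 10.04.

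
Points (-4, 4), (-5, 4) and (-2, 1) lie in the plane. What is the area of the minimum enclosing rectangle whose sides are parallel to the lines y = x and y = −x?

3

In coordinates u = x + y, v = x − y the rectangle is axis-aligned; the map (x,y)→(u,v) scales areas by 2.
u-values: 0, -1, -1; range = 0 − (-1) = 1.
v-values: -8, -9, -3; range = -3 − (-9) = 6.
Area = (1 × 6) / 2 = 3.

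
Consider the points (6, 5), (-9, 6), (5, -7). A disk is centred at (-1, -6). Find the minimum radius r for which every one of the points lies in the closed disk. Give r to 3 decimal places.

14.422

The required radius is the distance from (-1, -6) to the farthest point.
Squared distances: 170, 208, 37.
Maximum is 208, attained at (-9, 6).
r = √208 ≈ 14.422.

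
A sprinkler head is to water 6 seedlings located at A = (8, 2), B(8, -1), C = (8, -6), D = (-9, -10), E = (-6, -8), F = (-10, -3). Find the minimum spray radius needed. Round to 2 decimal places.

The minimum enclosing circle of a finite set is fixed by two of the points (as a diameter) or three (as a circumcircle).
The farthest pair is A–D with squared distance 433. The circle on this segment as diameter has centre (-0.5, -4) and r² = 433/4 = 108.25.
Check B: distance² to centre = 81.25 ≤ 108.25, so it lies inside.
All remaining points lie in this disk, and no smaller disk contains both endpoints, so this is the minimum enclosing circle.
r = √(108.25) ≈ 10.40.

10.40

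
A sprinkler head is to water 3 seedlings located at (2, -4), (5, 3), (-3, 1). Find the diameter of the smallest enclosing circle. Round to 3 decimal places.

8.881

Call the three points A, B, C in the order given.
Side lengths²: AB² = 58, AC² = 50, BC² = 68.
Since BC² = 68 < 58 + 50 = 108, the triangle is acute, so the smallest enclosing circle is the circumcircle.
Circumcentre = (1.4, 0.4), r² = 19.72.
Diameter = 2r = 2√(19.72) ≈ 8.881.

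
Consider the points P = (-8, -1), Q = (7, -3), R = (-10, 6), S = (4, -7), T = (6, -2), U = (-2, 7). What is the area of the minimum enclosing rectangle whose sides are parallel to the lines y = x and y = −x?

189

In coordinates u = x + y, v = x − y the rectangle is axis-aligned; the map (x,y)→(u,v) scales areas by 2.
u-values: -9, 4, -4, -3, 4, 5; range = 5 − (-9) = 14.
v-values: -7, 10, -16, 11, 8, -9; range = 11 − (-16) = 27.
Area = (14 × 27) / 2 = 189.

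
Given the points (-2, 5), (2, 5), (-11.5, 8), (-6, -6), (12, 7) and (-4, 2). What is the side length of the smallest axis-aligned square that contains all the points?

23.5

The bounding box has width 23.5 and height 14.
An axis-aligned square enclosing the set must have side ≥ max(width, height).
So the minimum side is max(23.5, 14) = 23.5.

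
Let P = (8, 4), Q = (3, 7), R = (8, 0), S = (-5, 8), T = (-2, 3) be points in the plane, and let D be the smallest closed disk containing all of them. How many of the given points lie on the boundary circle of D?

2

A smallest enclosing disk is always determined by at most three of the input points on its boundary.
The farthest pair is R–S with squared distance 233. The circle on this segment as diameter has centre (1.5, 4) and r² = 233/4 = 58.25.
Check P: distance² to centre = 42.25 ≤ 58.25, so it lies inside.
All remaining points lie in this disk, and no smaller disk contains both endpoints, so this is the minimum enclosing circle.
The points at distance exactly r from the centre are R, S — 2 points.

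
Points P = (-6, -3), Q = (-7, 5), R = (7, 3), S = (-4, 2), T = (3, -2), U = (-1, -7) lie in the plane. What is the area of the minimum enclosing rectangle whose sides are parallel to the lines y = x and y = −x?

In coordinates u = x + y, v = x − y the rectangle is axis-aligned; the map (x,y)→(u,v) scales areas by 2.
u-values: -9, -2, 10, -2, 1, -8; range = 10 − (-9) = 19.
v-values: -3, -12, 4, -6, 5, 6; range = 6 − (-12) = 18.
Area = (19 × 18) / 2 = 171.

171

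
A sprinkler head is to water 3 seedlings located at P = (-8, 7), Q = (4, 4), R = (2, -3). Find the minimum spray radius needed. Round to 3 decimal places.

7.075

Side lengths²: PQ² = 153, PR² = 200, QR² = 53.
Since PR² = 200 < 153 + 53 = 206, the triangle is acute, so the smallest enclosing circle is the circumcircle.
Circumcentre = (-17/6, 13/6), r² = 901/18.
r = √(901/18) ≈ 7.075.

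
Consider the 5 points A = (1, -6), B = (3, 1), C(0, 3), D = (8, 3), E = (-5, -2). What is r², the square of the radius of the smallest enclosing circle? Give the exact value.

48.5

The farthest pair is D–E with squared distance 194. The circle on this segment as diameter has centre (1.5, 0.5) and r² = 194/4 = 48.5.
Check A: distance² to centre = 42.5 ≤ 48.5, so it lies inside.
All remaining points lie in this disk, and no smaller disk contains both endpoints, so this is the minimum enclosing circle.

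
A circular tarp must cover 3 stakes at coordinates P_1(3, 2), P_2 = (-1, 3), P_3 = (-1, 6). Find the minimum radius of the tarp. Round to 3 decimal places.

2.828

Side lengths²: P_1P_2² = 17, P_1P_3² = 32, P_2P_3² = 9.
Since P_1P_3² = 32 ≥ 17 + 9 = 26, the angle opposite P_1P_3 is not acute, so the smallest enclosing circle has P_1P_3 as diameter.
Centre = midpoint of P_1P_3 = (1, 4), r² = 32/4 = 8.
r = √8 ≈ 2.828.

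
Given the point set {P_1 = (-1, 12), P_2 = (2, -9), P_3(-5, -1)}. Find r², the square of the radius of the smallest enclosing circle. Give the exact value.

112.5

Side lengths²: P_1P_2² = 450, P_1P_3² = 185, P_2P_3² = 113.
Since P_1P_2² = 450 ≥ 185 + 113 = 298, the angle opposite P_1P_2 is not acute, so the smallest enclosing circle has P_1P_2 as diameter.
Centre = midpoint of P_1P_2 = (0.5, 1.5), r² = 450/4 = 112.5.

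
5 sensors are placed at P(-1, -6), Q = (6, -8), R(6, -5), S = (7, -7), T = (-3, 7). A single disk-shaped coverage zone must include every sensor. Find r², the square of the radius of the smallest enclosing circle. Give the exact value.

By Welzl's lemma the MEC is supported by two points (diametrically opposite) or three points (on a circumcircle).
The farthest pair is Q–T with squared distance 306. The circle on this segment as diameter has centre (1.5, -0.5) and r² = 306/4 = 76.5.
Check P: distance² to centre = 36.5 ≤ 76.5, so it lies inside.
All remaining points lie in this disk, and no smaller disk contains both endpoints, so this is the minimum enclosing circle.

76.5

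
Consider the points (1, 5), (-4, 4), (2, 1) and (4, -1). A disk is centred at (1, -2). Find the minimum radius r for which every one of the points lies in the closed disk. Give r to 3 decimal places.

The required radius is the distance from (1, -2) to the farthest point.
Squared distances: 49, 61, 10, 10.
Maximum is 61, attained at (-4, 4).
r = √61 ≈ 7.810.

7.810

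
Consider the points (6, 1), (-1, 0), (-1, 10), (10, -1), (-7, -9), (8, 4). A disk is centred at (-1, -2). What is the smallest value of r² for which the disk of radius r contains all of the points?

144

The required radius is the distance from (-1, -2) to the farthest point.
Squared distances: 58, 4, 144, 122, 85, 117.
Maximum is 144, attained at (-1, 10).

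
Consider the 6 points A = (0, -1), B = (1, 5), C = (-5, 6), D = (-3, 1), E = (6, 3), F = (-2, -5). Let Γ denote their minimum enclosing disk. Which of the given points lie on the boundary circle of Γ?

C, E, F

A smallest enclosing disk is always determined by at most three of the input points on its boundary.
The minimum enclosing circle is determined by three boundary points: C, E, F.
Their circumcentre is (-5/14, 19/14) with r² = 4225/98.
The farthest remaining point B is at distance² 1481/98 ≤ 4225/98.
The points at distance exactly r from the centre are C, E, F — 3 points.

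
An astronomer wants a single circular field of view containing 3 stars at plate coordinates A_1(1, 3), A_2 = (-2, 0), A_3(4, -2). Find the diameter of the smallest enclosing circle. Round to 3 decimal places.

6.519

Side lengths²: A_1A_2² = 18, A_1A_3² = 34, A_2A_3² = 40.
Since A_2A_3² = 40 < 34 + 18 = 52, the triangle is acute, so the smallest enclosing circle is the circumcircle.
Circumcentre = (1.25, -0.25), r² = 10.625.
Diameter = 2r = 2√(10.625) ≈ 6.519.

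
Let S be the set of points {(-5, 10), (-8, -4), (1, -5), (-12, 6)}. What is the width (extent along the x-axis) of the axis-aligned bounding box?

13

max x = 1, min x = -12, so width = 13.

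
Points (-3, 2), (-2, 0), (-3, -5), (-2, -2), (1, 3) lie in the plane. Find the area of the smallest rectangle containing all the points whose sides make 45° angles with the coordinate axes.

42

In coordinates u = x + y, v = x − y the rectangle is axis-aligned; the map (x,y)→(u,v) scales areas by 2.
u-values: -1, -2, -8, -4, 4; range = 4 − (-8) = 12.
v-values: -5, -2, 2, 0, -2; range = 2 − (-5) = 7.
Area = (12 × 7) / 2 = 42.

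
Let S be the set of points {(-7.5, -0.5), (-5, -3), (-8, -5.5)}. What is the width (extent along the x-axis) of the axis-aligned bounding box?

3

max x = -5, min x = -8, so width = 3.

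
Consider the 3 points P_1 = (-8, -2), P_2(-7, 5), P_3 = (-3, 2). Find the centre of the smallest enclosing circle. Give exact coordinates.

(-409/62, 85/62)

Side lengths²: P_1P_2² = 50, P_1P_3² = 41, P_2P_3² = 25.
Since P_1P_2² = 50 < 41 + 25 = 66, the triangle is acute, so the smallest enclosing circle is the circumcircle.
Circumcentre = (-409/62, 85/62), r² = 25625/1922.
Centre = (-409/62, 85/62).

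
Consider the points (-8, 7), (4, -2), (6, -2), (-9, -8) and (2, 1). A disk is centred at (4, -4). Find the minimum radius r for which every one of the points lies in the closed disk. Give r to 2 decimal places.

16.28

The required radius is the distance from (4, -4) to the farthest point.
Squared distances: 265, 4, 8, 185, 29.
Maximum is 265, attained at (-8, 7).
r = √265 ≈ 16.28.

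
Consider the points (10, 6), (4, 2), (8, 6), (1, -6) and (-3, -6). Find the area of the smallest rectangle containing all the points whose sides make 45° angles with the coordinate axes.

In coordinates u = x + y, v = x − y the rectangle is axis-aligned; the map (x,y)→(u,v) scales areas by 2.
u-values: 16, 6, 14, -5, -9; range = 16 − (-9) = 25.
v-values: 4, 2, 2, 7, 3; range = 7 − 2 = 5.
Area = (25 × 5) / 2 = 62.5.

62.5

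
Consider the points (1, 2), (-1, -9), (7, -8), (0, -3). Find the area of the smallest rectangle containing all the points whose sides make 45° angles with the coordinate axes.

104

In coordinates u = x + y, v = x − y the rectangle is axis-aligned; the map (x,y)→(u,v) scales areas by 2.
u-values: 3, -10, -1, -3; range = 3 − (-10) = 13.
v-values: -1, 8, 15, 3; range = 15 − (-1) = 16.
Area = (13 × 16) / 2 = 104.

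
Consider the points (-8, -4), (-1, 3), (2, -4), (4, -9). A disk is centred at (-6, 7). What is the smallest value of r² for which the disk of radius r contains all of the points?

The required radius is the distance from (-6, 7) to the farthest point.
Squared distances: 125, 41, 185, 356.
Maximum is 356, attained at (4, -9).

356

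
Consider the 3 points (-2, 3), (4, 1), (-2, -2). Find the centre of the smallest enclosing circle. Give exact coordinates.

(0.5, 0.5)

Call the three points A, B, C in the order given.
Side lengths²: AB² = 40, AC² = 25, BC² = 45.
Since BC² = 45 < 40 + 25 = 65, the triangle is acute, so the smallest enclosing circle is the circumcircle.
Circumcentre = (0.5, 0.5), r² = 12.5.
Centre = (0.5, 0.5).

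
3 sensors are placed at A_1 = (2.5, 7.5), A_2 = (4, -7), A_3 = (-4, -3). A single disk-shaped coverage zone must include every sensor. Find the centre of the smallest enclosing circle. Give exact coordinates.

(57/22, 2/11)

Side lengths²: A_1A_2² = 212.5, A_1A_3² = 152.5, A_2A_3² = 80.
Since A_1A_2² = 212.5 < 152.5 + 80 = 232.5, the triangle is acute, so the smallest enclosing circle is the circumcircle.
Circumcentre = (57/22, 2/11), r² = 25925/484.
Centre = (57/22, 2/11).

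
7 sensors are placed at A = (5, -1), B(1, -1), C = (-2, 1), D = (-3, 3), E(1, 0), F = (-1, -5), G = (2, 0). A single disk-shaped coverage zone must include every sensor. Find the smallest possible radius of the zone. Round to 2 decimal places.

The minimum enclosing circle of a finite set is fixed by two of the points (as a diameter) or three (as a circumcircle).
The minimum enclosing circle is determined by three boundary points: A, D, F.
Their circumcentre is (2/7, -3/7) with r² = 1105/49.
The farthest remaining point C is at distance² 356/49 ≤ 1105/49.
r = √(1105/49) ≈ 4.75.

4.75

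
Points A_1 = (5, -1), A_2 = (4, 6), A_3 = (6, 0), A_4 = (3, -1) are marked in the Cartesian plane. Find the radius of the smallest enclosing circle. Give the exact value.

A smallest enclosing disk is always determined by at most three of the input points on its boundary.
The minimum enclosing circle is determined by three boundary points: A_1, A_2, A_4.
Their circumcentre is (4, 17/7) with r² = 625/49.
The farthest remaining point A_3 is at distance² 485/49 ≤ 625/49.
r = √(625/49) = 25/7.

25/7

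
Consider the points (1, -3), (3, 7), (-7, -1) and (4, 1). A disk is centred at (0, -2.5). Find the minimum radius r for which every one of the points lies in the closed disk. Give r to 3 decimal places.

The required radius is the distance from (0, -2.5) to the farthest point.
Squared distances: 1.25, 99.25, 51.25, 28.25.
Maximum is 99.25, attained at (3, 7).
r = √(99.25) ≈ 9.962.

9.962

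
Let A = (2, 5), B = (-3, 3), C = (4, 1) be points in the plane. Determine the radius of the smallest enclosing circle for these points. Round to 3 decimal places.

Side lengths²: AB² = 29, AC² = 20, BC² = 53.
Since BC² = 53 ≥ 29 + 20 = 49, the angle opposite BC is not acute, so the smallest enclosing circle has BC as diameter.
Centre = midpoint of BC = (0.5, 2), r² = 53/4 = 13.25.
r = √(13.25) ≈ 3.640.

3.640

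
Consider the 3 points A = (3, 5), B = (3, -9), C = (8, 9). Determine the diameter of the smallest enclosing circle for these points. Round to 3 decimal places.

Side lengths²: AB² = 196, AC² = 41, BC² = 349.
Since BC² = 349 ≥ 196 + 41 = 237, the angle opposite BC is not acute, so the smallest enclosing circle has BC as diameter.
Centre = midpoint of BC = (5.5, 0), r² = 349/4 = 87.25.
Diameter = 2r = 2√(87.25) ≈ 18.682.

18.682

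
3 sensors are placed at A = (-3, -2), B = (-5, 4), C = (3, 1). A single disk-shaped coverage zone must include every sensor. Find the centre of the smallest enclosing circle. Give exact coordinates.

(-17/14, 27/14)

Side lengths²: AB² = 40, AC² = 45, BC² = 73.
Since BC² = 73 < 45 + 40 = 85, the triangle is acute, so the smallest enclosing circle is the circumcircle.
Circumcentre = (-17/14, 27/14), r² = 1825/98.
Centre = (-17/14, 27/14).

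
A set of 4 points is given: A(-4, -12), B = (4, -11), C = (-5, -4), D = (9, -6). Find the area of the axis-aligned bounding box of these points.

x ranges over [-5, 9], width 14.
y ranges over [-12, -4], height 8.
Area = 14 × 8 = 112.

112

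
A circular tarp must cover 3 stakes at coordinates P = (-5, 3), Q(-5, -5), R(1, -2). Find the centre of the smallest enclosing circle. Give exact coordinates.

(-3.25, -1)

Side lengths²: PQ² = 64, PR² = 61, QR² = 45.
Since PQ² = 64 < 61 + 45 = 106, the triangle is acute, so the smallest enclosing circle is the circumcircle.
Circumcentre = (-3.25, -1), r² = 19.0625.
Centre = (-3.25, -1).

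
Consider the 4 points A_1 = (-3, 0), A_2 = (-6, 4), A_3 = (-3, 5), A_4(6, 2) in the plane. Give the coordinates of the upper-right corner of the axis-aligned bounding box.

x-range [-6, 6], y-range [0, 5].
The upper-right corner is (6, 5).

(6, 5)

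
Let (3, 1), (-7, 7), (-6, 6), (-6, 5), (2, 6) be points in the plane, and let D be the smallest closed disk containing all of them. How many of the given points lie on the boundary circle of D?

2

By Welzl's lemma the MEC is supported by two points (diametrically opposite) or three points (on a circumcircle).
The farthest pair is (3, 1)–(-7, 7) with squared distance 136. The circle on this segment as diameter has centre (-2, 4) and r² = 136/4 = 34.
Check (-6, 6): distance² to centre = 20 ≤ 34, so it lies inside.
All remaining points lie in this disk, and no smaller disk contains both endpoints, so this is the minimum enclosing circle.
The points at distance exactly r from the centre are (3, 1), (-7, 7) — 2 points.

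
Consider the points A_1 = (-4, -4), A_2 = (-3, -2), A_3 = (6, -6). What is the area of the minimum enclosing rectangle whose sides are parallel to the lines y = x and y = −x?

52

In coordinates u = x + y, v = x − y the rectangle is axis-aligned; the map (x,y)→(u,v) scales areas by 2.
u-values: -8, -5, 0; range = 0 − (-8) = 8.
v-values: 0, -1, 12; range = 12 − (-1) = 13.
Area = (8 × 13) / 2 = 52.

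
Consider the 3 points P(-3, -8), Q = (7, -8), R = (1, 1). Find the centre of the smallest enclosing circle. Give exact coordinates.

Side lengths²: PQ² = 100, PR² = 97, QR² = 117.
Since QR² = 117 < 100 + 97 = 197, the triangle is acute, so the smallest enclosing circle is the circumcircle.
Circumcentre = (2, -29/6), r² = 1261/36.
Centre = (2, -29/6).

(2, -29/6)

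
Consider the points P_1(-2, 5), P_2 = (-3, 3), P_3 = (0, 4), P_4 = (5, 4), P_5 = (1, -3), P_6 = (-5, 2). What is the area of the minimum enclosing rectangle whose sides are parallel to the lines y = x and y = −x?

In coordinates u = x + y, v = x − y the rectangle is axis-aligned; the map (x,y)→(u,v) scales areas by 2.
u-values: 3, 0, 4, 9, -2, -3; range = 9 − (-3) = 12.
v-values: -7, -6, -4, 1, 4, -7; range = 4 − (-7) = 11.
Area = (12 × 11) / 2 = 66.

66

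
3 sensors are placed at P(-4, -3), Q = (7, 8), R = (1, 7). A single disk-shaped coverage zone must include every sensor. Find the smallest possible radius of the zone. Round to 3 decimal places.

Side lengths²: PQ² = 242, PR² = 125, QR² = 37.
Since PQ² = 242 ≥ 125 + 37 = 162, the angle opposite PQ is not acute, so the smallest enclosing circle has PQ as diameter.
Centre = midpoint of PQ = (1.5, 2.5), r² = 242/4 = 60.5.
r = √(60.5) ≈ 7.778.

7.778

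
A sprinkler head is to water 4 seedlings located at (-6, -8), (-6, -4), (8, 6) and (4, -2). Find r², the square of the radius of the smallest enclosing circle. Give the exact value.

The minimum enclosing circle of a finite set is fixed by two of the points (as a diameter) or three (as a circumcircle).
The farthest pair is (-6, -8)–(8, 6) with squared distance 392. The circle on this segment as diameter has centre (1, -1) and r² = 392/4 = 98.
Check (-6, -4): distance² to centre = 58 ≤ 98, so it lies inside.
All remaining points lie in this disk, and no smaller disk contains both endpoints, so this is the minimum enclosing circle.

98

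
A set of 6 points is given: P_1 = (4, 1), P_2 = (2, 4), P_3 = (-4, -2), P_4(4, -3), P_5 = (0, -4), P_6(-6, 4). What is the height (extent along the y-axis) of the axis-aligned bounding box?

max y = 4, min y = -4, so height = 8.

8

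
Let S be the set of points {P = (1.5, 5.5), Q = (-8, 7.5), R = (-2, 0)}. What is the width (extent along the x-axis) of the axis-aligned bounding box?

max x = 1.5, min x = -8, so width = 9.5.

9.5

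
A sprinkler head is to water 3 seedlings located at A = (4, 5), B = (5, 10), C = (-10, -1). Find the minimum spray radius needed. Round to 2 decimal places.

Side lengths²: AB² = 26, AC² = 232, BC² = 346.
Since BC² = 346 ≥ 232 + 26 = 258, the angle opposite BC is not acute, so the smallest enclosing circle has BC as diameter.
Centre = midpoint of BC = (-2.5, 4.5), r² = 346/4 = 86.5.
r = √(86.5) ≈ 9.30.

9.30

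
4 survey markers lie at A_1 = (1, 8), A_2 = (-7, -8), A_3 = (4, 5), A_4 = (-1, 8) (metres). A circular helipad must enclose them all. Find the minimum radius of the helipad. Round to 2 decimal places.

8.94

A smallest enclosing disk is always determined by at most three of the input points on its boundary.
The farthest pair is A_1–A_2 with squared distance 320. The circle on this segment as diameter has centre (-3, 0) and r² = 320/4 = 80.
Check A_3: distance² to centre = 74 ≤ 80, so it lies inside.
All remaining points lie in this disk, and no smaller disk contains both endpoints, so this is the minimum enclosing circle.
r = √80 ≈ 8.94.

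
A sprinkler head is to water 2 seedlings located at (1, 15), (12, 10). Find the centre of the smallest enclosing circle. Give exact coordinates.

(6.5, 12.5)

The smallest circle enclosing two points has them as diameter endpoints.
Centre = midpoint = (6.5, 12.5); r² = |(1, 15)−(12, 10)|²/4 = 146/4 = 36.5.
Centre = (6.5, 12.5).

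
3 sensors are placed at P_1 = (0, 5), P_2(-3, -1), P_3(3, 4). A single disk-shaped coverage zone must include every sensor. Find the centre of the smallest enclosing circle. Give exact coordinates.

Side lengths²: P_1P_2² = 45, P_1P_3² = 10, P_2P_3² = 61.
Since P_2P_3² = 61 ≥ 45 + 10 = 55, the angle opposite P_2P_3 is not acute, so the smallest enclosing circle has P_2P_3 as diameter.
Centre = midpoint of P_2P_3 = (0, 1.5), r² = 61/4 = 15.25.
Centre = (0, 1.5).

(0, 1.5)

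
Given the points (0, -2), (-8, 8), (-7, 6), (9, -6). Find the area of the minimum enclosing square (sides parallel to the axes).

289

The bounding box has width 17 and height 14.
An axis-aligned square enclosing the set must have side ≥ max(width, height).
So the minimum side is max(17, 14) = 17.
Area = 17² = 289.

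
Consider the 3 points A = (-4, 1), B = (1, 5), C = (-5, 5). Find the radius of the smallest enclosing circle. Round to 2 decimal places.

Side lengths²: AB² = 41, AC² = 17, BC² = 36.
Since AB² = 41 < 36 + 17 = 53, the triangle is acute, so the smallest enclosing circle is the circumcircle.
Circumcentre = (-2, 3.625), r² = 10.890625.
r = √(10.890625) ≈ 3.30.

3.30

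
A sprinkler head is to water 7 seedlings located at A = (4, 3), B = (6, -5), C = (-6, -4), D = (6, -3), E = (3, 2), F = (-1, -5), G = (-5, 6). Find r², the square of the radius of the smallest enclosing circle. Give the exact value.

The minimum enclosing circle of a finite set is fixed by two of the points (as a diameter) or three (as a circumcircle).
The minimum enclosing circle is determined by three boundary points: B, C, G.
Their circumcentre is (9/22, 9/22) with r² = 14645/242.
The farthest remaining point D is at distance² 10377/242 ≤ 14645/242.

14645/242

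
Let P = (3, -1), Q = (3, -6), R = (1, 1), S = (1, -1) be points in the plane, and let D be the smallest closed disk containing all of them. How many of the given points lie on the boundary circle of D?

The farthest pair is Q–R with squared distance 53. The circle on this segment as diameter has centre (2, -2.5) and r² = 53/4 = 13.25.
Check P: distance² to centre = 3.25 ≤ 13.25, so it lies inside.
All remaining points lie in this disk, and no smaller disk contains both endpoints, so this is the minimum enclosing circle.
The points at distance exactly r from the centre are Q, R — 2 points.

2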